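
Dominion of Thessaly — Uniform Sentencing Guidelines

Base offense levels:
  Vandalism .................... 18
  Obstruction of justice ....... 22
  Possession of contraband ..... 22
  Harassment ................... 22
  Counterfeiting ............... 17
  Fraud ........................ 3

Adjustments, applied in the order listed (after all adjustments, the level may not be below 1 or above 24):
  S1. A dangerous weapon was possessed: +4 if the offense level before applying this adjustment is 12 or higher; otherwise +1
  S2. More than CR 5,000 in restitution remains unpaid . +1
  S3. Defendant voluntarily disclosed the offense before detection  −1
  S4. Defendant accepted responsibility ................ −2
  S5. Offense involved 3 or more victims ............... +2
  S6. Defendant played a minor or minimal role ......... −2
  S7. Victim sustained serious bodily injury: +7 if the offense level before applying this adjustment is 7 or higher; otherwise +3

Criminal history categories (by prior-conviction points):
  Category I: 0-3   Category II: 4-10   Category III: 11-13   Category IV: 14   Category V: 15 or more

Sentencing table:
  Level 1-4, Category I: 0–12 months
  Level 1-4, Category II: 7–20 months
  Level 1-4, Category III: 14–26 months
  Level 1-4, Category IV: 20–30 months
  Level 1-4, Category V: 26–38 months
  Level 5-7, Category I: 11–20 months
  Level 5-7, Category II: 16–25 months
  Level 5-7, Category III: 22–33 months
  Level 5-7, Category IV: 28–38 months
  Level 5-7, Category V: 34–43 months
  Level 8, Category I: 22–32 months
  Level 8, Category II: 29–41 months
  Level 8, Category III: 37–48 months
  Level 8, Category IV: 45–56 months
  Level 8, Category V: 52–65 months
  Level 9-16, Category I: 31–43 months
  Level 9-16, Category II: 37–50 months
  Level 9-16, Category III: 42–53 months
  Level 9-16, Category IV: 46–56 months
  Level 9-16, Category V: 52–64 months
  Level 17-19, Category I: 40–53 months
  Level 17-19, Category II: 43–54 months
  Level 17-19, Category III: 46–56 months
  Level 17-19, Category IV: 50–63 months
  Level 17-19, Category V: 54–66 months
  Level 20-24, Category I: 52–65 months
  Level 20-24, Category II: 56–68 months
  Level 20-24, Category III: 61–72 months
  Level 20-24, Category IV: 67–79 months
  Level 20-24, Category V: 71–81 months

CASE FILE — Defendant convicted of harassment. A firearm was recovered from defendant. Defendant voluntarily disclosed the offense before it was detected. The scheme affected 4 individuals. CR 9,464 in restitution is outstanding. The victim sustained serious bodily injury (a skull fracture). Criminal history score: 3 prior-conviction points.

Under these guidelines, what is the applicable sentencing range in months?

Base offense level for harassment: 22.
S1 applies (level before this adjustment is 22 ≥ 12, so +4): 22 + 4 = 26.
S2 applies: 26 + 1 = 27.
S3 applies: 27 − 1 = 26.
S5 applies: 26 + 2 = 28.
S7 applies (level before this adjustment is 28 ≥ 7, so +7): 28 + 7 = 35.
Level 35 exceeds the maximum of 24; capped at 24.
Final offense level: 24.
Criminal history: 3 prior points → Category I (0-3).
Level 24 falls in the 20-24 band.
Grid: Level 20-24 × Category I = 52-65 months.

52-65 months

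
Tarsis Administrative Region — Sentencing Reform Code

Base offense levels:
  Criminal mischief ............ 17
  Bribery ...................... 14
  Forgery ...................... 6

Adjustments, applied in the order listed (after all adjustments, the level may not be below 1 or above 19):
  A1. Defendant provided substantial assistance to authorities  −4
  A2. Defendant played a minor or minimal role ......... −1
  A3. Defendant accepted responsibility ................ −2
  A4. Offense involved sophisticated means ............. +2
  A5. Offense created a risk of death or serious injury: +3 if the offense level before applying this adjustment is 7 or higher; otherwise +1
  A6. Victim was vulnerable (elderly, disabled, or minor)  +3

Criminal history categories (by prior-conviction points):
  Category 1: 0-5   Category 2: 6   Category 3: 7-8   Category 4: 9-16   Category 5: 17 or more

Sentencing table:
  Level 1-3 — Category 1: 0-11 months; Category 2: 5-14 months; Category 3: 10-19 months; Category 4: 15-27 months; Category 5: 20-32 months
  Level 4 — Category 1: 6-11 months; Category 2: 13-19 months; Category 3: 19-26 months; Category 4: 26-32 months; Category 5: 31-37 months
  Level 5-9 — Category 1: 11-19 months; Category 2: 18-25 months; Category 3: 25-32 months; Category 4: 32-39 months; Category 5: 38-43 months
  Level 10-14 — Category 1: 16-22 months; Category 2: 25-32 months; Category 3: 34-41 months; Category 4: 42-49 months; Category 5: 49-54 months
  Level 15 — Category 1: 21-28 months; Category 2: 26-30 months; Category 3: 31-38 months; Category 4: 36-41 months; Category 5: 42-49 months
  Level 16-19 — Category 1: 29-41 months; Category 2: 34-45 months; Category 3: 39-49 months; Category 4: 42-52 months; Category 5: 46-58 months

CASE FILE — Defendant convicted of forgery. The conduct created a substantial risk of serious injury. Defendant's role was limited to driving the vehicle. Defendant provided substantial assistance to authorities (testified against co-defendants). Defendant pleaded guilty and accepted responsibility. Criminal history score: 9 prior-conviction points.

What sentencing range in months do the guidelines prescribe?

Base offense level for forgery: 6.
A1 applies: 6 − 4 = 2.
A2 applies: 2 − 1 = 1.
A3 applies: 1 − 2 = -1.
A4 does not apply.
A5 applies (level before this adjustment is -1 < 7, so +1): -1 + 1 = 0.
A6 does not apply.
Level 0 is below the minimum of 1; floored at 1.
Final offense level: 1.
Criminal history: 9 prior points → Category 4 (9-16).
Level 1 falls in the 1-3 band.
Grid: Level 1-3 × Category 4 = 15-27 months.

15-27 months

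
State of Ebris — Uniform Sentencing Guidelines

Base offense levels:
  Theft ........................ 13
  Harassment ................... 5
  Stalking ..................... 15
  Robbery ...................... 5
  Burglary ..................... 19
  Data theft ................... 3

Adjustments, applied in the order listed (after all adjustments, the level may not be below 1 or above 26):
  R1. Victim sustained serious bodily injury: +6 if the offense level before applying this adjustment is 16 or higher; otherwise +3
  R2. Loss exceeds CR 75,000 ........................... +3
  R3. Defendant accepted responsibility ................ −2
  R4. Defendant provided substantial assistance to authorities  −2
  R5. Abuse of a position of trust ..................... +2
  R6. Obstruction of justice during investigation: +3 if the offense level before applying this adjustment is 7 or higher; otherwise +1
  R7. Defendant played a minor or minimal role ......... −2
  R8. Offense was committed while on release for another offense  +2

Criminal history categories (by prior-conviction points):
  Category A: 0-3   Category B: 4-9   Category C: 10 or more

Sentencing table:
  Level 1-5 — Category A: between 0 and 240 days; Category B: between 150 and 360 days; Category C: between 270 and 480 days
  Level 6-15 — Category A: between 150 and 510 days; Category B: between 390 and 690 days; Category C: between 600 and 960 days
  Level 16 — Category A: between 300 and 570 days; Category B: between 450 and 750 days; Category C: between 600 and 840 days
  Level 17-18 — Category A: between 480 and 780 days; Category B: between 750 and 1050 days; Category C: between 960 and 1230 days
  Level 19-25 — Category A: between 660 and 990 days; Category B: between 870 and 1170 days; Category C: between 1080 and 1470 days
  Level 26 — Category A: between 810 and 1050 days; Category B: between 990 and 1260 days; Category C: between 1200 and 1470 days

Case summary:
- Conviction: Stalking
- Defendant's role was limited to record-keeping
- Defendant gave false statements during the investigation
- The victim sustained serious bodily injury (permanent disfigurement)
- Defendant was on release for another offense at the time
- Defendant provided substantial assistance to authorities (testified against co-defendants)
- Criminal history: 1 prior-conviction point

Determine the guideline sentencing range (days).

Base offense level for stalking: 15.
R1 applies (level before this adjustment is 15 < 16, so +3): 15 + 3 = 18.
R2 does not apply.
R4 applies: 18 − 2 = 16.
R5 does not apply.
R6 applies (level before this adjustment is 16 ≥ 7, so +3): 16 + 3 = 19.
R7 applies: 19 − 2 = 17.
R8 applies: 17 + 2 = 19.
Final offense level: 19.
Criminal history: 1 prior point → Category A (0-3).
Level 19 falls in the 19-25 band.
Grid: Level 19-25 × Category A = 660-990 days.

660-990 days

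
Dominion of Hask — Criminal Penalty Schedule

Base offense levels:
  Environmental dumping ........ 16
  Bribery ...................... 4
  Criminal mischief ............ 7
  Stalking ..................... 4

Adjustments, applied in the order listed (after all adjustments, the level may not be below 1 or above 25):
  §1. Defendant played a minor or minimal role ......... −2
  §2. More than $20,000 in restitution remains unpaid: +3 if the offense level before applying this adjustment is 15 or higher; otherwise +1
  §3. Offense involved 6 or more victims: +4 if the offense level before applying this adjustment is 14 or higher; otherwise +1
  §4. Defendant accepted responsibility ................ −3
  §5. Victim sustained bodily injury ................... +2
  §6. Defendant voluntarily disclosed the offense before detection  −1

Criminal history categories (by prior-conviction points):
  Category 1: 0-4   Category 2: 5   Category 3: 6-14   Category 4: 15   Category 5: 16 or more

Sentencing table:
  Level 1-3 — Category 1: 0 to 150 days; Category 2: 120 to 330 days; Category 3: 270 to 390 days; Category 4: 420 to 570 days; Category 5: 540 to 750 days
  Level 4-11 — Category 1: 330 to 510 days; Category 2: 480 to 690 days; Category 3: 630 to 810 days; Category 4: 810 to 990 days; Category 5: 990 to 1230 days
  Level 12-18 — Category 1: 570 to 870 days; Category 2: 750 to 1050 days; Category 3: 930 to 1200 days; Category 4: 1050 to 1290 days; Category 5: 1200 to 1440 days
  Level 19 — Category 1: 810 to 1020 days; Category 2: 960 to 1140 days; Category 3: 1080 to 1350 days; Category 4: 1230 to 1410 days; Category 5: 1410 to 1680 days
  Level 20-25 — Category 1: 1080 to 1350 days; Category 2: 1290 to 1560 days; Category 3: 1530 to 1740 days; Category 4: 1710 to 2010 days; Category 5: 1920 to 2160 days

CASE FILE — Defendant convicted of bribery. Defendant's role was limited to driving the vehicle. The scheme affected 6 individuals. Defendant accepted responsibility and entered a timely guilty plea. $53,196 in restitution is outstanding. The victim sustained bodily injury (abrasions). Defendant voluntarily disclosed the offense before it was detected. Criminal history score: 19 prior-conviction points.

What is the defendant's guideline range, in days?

540-750 days

Base offense level for bribery: 4.
§1 applies: 4 − 2 = 2.
§2 applies (level before this adjustment is 2 < 15, so +1): 2 + 1 = 3.
§3 applies (level before this adjustment is 3 < 14, so +1): 3 + 1 = 4.
§4 applies: 4 − 3 = 1.
§5 applies: 1 + 2 = 3.
§6 applies: 3 − 1 = 2.
Final offense level: 2.
Criminal history: 19 prior points → Category 5 (16+).
Level 2 falls in the 1-3 band.
Grid: Level 1-3 × Category 5 = 540-750 days.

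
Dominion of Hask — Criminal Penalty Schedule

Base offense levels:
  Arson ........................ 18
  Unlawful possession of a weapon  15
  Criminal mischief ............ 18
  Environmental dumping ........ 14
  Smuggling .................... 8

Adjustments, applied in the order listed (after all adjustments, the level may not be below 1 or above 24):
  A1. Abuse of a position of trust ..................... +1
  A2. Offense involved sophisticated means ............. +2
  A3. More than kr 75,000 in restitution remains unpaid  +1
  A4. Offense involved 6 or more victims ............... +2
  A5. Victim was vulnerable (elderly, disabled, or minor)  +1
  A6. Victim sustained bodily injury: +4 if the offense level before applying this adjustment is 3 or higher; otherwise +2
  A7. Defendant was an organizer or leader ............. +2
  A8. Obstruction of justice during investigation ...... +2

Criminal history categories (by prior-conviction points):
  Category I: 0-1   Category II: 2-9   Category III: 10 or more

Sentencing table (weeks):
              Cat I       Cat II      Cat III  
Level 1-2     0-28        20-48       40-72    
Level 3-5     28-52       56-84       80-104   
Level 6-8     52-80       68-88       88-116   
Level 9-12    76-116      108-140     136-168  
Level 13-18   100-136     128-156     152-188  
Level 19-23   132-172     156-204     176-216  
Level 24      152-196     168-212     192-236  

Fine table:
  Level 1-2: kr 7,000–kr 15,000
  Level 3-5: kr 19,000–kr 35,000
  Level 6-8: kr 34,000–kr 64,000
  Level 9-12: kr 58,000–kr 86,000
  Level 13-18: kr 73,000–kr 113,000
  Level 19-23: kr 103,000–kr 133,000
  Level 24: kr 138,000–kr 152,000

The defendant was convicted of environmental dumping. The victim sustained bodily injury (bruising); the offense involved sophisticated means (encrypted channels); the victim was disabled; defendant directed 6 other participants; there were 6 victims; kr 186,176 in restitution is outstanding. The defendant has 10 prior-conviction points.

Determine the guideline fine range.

kr 138,000–kr 152,000

Base offense level for environmental dumping: 14.
A1 does not apply.
A2 applies: 14 + 2 = 16.
A3 applies: 16 + 1 = 17.
A4 applies: 17 + 2 = 19.
A5 applies: 19 + 1 = 20.
A6 applies (level before this adjustment is 20 ≥ 3, so +4): 20 + 4 = 24.
A7 applies: 24 + 2 = 26.
A8 does not apply.
Level 26 exceeds the maximum of 24; capped at 24.
Final offense level: 24.
Level 24 falls in the 24 band.
Fine table: Level 24 → kr 138,000–kr 152,000.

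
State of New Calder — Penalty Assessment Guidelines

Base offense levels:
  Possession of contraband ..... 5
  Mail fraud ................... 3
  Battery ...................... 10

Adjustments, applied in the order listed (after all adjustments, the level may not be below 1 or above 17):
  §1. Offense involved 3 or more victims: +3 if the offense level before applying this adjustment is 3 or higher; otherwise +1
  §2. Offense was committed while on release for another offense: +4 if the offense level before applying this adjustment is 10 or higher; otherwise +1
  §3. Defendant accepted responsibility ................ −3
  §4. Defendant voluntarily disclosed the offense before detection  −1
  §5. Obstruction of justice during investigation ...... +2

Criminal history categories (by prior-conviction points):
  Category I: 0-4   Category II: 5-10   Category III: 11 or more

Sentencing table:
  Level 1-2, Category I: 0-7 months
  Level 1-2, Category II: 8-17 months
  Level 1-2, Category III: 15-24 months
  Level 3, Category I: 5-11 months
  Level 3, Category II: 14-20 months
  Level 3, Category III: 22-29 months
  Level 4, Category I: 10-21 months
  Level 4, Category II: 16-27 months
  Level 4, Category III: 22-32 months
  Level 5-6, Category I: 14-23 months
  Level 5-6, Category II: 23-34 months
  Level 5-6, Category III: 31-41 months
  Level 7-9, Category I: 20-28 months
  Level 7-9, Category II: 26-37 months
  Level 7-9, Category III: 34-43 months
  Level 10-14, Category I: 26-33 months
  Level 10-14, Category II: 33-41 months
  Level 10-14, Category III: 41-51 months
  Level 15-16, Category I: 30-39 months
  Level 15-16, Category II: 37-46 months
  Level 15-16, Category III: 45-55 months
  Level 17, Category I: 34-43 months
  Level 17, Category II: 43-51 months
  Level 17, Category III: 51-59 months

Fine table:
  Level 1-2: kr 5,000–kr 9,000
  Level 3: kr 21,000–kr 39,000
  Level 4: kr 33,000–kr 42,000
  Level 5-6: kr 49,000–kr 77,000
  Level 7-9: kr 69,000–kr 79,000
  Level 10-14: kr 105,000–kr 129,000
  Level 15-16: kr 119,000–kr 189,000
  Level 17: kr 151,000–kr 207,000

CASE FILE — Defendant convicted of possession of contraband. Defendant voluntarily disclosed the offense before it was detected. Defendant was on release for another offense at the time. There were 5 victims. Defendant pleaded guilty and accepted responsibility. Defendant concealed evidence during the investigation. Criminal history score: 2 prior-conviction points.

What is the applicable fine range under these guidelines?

kr 69,000–kr 79,000

Base offense level for possession of contraband: 5.
§1 applies (level before this adjustment is 5 ≥ 3, so +3): 5 + 3 = 8.
§2 applies (level before this adjustment is 8 < 10, so +1): 8 + 1 = 9.
§3 applies: 9 − 3 = 6.
§4 applies: 6 − 1 = 5.
§5 applies: 5 + 2 = 7.
Final offense level: 7.
Level 7 falls in the 7-9 band.
Fine table: Level 7-9 → kr 69,000–kr 79,000.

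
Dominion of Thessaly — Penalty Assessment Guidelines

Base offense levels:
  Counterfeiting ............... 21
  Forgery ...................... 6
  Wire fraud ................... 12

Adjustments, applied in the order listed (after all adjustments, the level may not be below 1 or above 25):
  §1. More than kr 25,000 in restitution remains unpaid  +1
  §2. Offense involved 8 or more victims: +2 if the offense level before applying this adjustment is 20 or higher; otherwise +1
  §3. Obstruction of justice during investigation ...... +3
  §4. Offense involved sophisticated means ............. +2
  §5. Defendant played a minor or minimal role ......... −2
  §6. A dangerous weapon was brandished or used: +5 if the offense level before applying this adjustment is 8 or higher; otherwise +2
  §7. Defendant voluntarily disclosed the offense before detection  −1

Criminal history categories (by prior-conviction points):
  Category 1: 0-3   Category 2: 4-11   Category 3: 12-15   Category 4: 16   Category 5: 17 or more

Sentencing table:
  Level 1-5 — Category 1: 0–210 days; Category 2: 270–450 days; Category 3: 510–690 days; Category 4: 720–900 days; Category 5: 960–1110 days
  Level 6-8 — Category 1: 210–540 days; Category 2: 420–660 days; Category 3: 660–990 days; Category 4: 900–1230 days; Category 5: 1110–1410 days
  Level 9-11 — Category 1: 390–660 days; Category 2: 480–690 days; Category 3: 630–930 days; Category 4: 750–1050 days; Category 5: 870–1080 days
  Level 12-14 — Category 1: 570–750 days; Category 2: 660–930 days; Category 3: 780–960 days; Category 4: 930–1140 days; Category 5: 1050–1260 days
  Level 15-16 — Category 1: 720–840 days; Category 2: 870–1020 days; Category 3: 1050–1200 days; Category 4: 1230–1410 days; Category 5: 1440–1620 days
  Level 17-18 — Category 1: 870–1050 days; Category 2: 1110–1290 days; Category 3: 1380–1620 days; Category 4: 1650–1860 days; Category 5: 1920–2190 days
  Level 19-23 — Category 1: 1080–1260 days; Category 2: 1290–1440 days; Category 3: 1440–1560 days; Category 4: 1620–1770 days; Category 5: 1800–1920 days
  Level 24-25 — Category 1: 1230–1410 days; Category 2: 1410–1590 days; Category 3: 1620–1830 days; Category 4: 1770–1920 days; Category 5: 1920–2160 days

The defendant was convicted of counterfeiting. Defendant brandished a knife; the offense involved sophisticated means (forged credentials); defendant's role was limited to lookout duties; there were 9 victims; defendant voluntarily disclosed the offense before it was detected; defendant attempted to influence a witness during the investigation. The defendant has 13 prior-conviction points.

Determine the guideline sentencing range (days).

1620-1830 days

Base offense level for counterfeiting: 21.
§1 does not apply.
§2 applies (level before this adjustment is 21 ≥ 20, so +2): 21 + 2 = 23.
§3 applies: 23 + 3 = 26.
§4 applies: 26 + 2 = 28.
§5 applies: 28 − 2 = 26.
§6 applies (level before this adjustment is 26 ≥ 8, so +5): 26 + 5 = 31.
§7 applies: 31 − 1 = 30.
Level 30 exceeds the maximum of 25; capped at 25.
Final offense level: 25.
Criminal history: 13 prior points → Category 3 (12-15).
Level 25 falls in the 24-25 band.
Grid: Level 24-25 × Category 3 = 1620-1830 days.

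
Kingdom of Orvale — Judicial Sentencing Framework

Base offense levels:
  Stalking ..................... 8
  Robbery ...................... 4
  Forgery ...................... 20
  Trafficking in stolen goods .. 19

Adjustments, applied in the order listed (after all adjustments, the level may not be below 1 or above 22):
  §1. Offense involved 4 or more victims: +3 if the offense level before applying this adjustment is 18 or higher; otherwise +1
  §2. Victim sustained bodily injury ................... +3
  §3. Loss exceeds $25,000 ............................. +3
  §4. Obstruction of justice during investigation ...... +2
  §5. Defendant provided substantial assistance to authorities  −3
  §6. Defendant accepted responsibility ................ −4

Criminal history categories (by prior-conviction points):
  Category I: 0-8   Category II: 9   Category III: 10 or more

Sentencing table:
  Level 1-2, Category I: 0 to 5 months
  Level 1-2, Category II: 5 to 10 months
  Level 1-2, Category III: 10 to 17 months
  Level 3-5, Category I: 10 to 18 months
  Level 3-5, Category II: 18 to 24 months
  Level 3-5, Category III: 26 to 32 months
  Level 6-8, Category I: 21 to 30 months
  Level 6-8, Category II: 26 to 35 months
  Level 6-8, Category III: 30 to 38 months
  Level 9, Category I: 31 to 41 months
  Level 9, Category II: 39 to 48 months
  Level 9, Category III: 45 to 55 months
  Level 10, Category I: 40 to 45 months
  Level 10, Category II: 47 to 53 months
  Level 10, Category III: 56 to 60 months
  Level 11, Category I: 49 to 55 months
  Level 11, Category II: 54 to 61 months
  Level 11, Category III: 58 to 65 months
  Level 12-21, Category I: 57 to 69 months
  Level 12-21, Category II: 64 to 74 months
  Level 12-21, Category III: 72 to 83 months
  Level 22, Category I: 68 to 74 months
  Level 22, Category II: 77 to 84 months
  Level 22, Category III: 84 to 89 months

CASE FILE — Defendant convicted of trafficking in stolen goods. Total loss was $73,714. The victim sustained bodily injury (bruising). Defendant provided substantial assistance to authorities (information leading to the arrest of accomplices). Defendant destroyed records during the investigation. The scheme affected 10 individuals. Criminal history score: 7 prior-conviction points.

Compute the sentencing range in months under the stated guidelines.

Base offense level for trafficking in stolen goods: 19.
§1 applies (level before this adjustment is 19 ≥ 18, so +3): 19 + 3 = 22.
§2 applies: 22 + 3 = 25.
§3 applies: 25 + 3 = 28.
§4 applies: 28 + 2 = 30.
§5 applies: 30 − 3 = 27.
Level 27 exceeds the maximum of 22; capped at 22.
Final offense level: 22.
Criminal history: 7 prior points → Category I (0-8).
Level 22 falls in the 22 band.
Grid: Level 22 × Category I = 68-74 months.

68-74 months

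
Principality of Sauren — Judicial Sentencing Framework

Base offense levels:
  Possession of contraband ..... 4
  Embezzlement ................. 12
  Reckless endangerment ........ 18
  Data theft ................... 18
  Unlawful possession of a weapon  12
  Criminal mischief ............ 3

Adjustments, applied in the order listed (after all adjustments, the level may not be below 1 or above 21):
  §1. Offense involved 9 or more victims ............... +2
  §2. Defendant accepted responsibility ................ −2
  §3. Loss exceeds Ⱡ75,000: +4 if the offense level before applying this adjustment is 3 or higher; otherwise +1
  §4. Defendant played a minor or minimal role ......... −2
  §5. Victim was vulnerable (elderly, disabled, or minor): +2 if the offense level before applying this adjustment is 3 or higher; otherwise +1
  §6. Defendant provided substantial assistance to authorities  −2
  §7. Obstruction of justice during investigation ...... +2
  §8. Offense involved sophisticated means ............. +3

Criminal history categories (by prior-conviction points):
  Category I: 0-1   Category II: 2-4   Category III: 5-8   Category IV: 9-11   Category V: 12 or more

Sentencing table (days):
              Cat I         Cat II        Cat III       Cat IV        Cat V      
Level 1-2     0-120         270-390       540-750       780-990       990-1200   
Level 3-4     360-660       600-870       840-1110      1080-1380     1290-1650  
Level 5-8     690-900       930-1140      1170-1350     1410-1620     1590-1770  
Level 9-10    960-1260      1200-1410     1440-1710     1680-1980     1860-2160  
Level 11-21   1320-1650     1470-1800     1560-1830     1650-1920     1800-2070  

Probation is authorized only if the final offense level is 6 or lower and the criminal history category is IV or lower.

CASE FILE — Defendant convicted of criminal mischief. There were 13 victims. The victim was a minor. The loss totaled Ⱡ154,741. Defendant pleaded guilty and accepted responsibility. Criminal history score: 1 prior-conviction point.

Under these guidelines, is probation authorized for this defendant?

No

Base offense level for criminal mischief: 3.
§1 applies: 3 + 2 = 5.
§2 applies: 5 − 2 = 3.
§3 applies (level before this adjustment is 3 ≥ 3, so +4): 3 + 4 = 7.
§4 does not apply.
§5 applies (level before this adjustment is 7 ≥ 3, so +2): 7 + 2 = 9.
Final offense level: 9.
Criminal history: 1 prior point → Category I (0-1).
Level 9 falls in the 9-10 band.
Grid: Level 9-10 × Category I = 960-1260 days.
Probation check: level 9 > 6 and category I ≤ IV → not eligible.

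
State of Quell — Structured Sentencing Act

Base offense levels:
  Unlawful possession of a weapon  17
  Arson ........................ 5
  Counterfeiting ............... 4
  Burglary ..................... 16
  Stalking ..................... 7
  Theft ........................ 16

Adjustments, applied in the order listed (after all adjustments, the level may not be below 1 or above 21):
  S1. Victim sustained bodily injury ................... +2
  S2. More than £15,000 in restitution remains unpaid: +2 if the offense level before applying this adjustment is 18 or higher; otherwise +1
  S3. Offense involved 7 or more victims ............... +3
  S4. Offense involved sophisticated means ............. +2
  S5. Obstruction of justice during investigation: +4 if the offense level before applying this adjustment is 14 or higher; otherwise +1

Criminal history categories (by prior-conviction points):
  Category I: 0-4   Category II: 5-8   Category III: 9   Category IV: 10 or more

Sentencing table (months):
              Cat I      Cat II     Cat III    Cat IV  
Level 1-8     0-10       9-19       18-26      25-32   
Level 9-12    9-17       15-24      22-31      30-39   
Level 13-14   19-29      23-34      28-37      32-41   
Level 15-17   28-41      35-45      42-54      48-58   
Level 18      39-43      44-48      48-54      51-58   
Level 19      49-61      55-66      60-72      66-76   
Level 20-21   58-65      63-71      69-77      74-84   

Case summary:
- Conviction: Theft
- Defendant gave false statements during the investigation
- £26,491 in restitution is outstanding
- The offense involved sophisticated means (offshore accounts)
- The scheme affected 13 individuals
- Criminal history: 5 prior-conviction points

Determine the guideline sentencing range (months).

63-71 months

Base offense level for theft: 16.
S1 does not apply.
S2 applies (level before this adjustment is 16 < 18, so +1): 16 + 1 = 17.
S3 applies: 17 + 3 = 20.
S4 applies: 20 + 2 = 22.
S5 applies (level before this adjustment is 22 ≥ 14, so +4): 22 + 4 = 26.
Level 26 exceeds the maximum of 21; capped at 21.
Final offense level: 21.
Criminal history: 5 prior points → Category II (5-8).
Level 21 falls in the 20-21 band.
Grid: Level 20-21 × Category II = 63-71 months.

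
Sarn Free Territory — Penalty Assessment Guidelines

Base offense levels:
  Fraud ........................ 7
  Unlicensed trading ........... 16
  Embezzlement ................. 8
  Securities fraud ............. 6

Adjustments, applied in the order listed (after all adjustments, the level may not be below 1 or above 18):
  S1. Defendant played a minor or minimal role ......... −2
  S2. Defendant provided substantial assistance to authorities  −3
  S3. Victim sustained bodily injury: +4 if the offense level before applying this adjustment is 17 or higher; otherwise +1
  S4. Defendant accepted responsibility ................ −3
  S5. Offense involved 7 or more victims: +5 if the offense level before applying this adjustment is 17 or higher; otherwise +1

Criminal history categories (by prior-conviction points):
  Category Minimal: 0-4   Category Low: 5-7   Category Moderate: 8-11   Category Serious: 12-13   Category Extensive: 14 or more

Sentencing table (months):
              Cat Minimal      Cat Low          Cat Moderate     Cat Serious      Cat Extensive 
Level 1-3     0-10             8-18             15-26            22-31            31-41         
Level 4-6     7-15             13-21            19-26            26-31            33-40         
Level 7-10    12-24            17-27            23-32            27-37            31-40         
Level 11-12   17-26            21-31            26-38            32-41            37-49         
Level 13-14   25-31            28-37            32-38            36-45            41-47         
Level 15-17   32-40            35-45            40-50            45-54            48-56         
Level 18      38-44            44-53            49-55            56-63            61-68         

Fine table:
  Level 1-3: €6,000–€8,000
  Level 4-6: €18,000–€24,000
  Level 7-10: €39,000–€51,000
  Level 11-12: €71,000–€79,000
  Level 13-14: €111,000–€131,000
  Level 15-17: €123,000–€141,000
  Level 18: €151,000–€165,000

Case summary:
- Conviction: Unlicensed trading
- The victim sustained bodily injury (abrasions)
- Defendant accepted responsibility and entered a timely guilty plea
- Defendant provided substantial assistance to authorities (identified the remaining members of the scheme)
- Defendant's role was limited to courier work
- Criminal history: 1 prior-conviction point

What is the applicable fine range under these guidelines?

€39,000–€51,000

Base offense level for unlicensed trading: 16.
S1 applies: 16 − 2 = 14.
S2 applies: 14 − 3 = 11.
S3 applies (level before this adjustment is 11 < 17, so +1): 11 + 1 = 12.
S4 applies: 12 − 3 = 9.
Final offense level: 9.
Level 9 falls in the 7-10 band.
Fine table: Level 7-10 → €39,000–€51,000.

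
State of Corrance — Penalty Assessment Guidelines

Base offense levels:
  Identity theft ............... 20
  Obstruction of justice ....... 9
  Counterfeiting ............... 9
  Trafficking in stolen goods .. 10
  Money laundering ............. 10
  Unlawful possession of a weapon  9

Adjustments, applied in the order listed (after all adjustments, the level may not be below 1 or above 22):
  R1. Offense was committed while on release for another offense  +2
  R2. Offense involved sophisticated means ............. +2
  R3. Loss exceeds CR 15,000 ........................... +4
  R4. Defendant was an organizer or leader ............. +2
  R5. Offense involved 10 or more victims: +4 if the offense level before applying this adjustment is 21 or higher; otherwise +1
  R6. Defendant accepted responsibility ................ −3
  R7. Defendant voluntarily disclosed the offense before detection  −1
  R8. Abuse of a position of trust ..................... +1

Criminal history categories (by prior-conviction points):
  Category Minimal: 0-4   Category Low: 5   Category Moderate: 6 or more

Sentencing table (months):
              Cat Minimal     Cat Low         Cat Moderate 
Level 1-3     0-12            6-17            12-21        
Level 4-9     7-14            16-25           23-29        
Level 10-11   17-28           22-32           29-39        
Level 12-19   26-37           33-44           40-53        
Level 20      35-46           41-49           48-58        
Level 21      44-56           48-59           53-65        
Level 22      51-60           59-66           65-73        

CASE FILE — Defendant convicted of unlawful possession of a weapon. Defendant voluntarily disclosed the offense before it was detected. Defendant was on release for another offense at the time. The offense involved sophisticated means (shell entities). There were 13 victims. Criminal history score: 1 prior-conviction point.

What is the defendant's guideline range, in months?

26-37 months

Base offense level for unlawful possession of a weapon: 9.
R1 applies: 9 + 2 = 11.
R2 applies: 11 + 2 = 13.
R3 does not apply.
R4 does not apply.
R5 applies (level before this adjustment is 13 < 21, so +1): 13 + 1 = 14.
R7 applies: 14 − 1 = 13.
R8 does not apply.
Final offense level: 13.
Criminal history: 1 prior point → Category Minimal (0-4).
Level 13 falls in the 12-19 band.
Grid: Level 12-19 × Category Minimal = 26-37 months.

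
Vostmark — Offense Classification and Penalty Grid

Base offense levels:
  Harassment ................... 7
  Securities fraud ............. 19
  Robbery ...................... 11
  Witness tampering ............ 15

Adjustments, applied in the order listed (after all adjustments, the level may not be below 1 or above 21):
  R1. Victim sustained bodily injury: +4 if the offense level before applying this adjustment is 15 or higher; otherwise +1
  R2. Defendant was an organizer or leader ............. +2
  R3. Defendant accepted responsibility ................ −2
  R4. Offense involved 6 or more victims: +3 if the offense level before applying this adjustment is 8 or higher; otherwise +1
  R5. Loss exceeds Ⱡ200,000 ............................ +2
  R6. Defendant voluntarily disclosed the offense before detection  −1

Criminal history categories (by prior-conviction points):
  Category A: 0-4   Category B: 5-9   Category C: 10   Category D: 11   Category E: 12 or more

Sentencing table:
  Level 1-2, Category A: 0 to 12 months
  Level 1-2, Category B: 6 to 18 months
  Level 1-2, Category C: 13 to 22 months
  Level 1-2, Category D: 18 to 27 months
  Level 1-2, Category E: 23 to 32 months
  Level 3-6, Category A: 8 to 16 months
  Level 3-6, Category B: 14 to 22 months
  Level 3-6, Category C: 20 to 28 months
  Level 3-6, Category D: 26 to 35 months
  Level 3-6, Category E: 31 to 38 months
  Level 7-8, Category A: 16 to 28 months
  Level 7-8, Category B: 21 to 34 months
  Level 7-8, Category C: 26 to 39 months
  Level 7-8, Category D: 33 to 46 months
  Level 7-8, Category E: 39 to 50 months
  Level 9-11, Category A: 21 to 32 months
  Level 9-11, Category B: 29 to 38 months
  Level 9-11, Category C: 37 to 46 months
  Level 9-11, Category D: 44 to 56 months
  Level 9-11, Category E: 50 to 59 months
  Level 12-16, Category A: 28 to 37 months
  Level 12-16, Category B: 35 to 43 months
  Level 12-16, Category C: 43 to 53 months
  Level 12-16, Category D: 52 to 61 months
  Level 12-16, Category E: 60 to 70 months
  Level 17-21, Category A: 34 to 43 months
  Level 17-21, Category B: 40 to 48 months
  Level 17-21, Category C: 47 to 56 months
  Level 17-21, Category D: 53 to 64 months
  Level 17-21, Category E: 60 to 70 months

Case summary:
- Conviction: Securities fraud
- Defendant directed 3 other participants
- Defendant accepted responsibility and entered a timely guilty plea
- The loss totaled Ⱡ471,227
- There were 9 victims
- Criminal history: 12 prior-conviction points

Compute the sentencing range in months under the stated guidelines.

Base offense level for securities fraud: 19.
R2 applies: 19 + 2 = 21.
R3 applies: 21 − 2 = 19.
R4 applies (level before this adjustment is 19 ≥ 8, so +3): 19 + 3 = 22.
R5 applies: 22 + 2 = 24.
Level 24 exceeds the maximum of 21; capped at 21.
Final offense level: 21.
Criminal history: 12 prior points → Category E (12+).
Level 21 falls in the 17-21 band.
Grid: Level 17-21 × Category E = 60-70 months.

60-70 months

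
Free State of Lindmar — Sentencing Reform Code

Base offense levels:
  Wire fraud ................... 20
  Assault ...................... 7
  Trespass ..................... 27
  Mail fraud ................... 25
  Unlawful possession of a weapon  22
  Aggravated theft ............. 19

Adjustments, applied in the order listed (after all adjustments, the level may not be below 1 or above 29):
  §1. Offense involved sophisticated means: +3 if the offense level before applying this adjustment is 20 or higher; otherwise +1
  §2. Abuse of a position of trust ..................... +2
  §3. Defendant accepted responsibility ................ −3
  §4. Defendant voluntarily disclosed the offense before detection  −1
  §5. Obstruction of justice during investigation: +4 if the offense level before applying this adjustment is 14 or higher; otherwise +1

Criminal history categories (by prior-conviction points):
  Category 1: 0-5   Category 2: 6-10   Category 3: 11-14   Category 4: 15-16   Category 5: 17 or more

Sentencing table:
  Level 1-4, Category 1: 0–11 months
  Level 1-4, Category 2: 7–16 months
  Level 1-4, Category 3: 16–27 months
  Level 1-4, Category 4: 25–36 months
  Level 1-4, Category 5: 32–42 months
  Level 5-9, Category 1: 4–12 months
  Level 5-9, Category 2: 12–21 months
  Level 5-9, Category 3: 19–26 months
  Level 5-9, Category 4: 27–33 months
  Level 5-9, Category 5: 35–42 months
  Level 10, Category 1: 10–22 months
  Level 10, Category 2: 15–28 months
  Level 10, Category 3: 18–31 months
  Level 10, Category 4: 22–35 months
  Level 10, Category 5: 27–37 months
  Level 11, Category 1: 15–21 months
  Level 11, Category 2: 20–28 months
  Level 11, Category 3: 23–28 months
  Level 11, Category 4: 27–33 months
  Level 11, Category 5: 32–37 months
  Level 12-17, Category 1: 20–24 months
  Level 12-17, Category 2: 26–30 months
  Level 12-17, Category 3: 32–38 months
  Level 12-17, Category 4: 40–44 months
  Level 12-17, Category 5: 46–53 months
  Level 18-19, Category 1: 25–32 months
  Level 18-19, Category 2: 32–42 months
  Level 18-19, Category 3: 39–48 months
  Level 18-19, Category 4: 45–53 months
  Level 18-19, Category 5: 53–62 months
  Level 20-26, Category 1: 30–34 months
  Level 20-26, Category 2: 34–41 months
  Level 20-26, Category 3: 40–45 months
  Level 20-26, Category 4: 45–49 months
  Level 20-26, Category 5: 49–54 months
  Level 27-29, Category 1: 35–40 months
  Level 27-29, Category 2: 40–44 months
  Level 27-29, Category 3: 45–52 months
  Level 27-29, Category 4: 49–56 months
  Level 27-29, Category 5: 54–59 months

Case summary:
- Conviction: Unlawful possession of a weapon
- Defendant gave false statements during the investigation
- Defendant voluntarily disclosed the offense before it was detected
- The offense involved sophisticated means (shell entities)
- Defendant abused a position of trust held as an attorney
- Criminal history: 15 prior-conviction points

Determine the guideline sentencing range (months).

Base offense level for unlawful possession of a weapon: 22.
§1 applies (level before this adjustment is 22 ≥ 20, so +3): 22 + 3 = 25.
§2 applies: 25 + 2 = 27.
§3 does not apply.
§4 applies: 27 − 1 = 26.
§5 applies (level before this adjustment is 26 ≥ 14, so +4): 26 + 4 = 30.
Level 30 exceeds the maximum of 29; capped at 29.
Final offense level: 29.
Criminal history: 15 prior points → Category 4 (15-16).
Level 29 falls in the 27-29 band.
Grid: Level 27-29 × Category 4 = 49-56 months.

49-56 months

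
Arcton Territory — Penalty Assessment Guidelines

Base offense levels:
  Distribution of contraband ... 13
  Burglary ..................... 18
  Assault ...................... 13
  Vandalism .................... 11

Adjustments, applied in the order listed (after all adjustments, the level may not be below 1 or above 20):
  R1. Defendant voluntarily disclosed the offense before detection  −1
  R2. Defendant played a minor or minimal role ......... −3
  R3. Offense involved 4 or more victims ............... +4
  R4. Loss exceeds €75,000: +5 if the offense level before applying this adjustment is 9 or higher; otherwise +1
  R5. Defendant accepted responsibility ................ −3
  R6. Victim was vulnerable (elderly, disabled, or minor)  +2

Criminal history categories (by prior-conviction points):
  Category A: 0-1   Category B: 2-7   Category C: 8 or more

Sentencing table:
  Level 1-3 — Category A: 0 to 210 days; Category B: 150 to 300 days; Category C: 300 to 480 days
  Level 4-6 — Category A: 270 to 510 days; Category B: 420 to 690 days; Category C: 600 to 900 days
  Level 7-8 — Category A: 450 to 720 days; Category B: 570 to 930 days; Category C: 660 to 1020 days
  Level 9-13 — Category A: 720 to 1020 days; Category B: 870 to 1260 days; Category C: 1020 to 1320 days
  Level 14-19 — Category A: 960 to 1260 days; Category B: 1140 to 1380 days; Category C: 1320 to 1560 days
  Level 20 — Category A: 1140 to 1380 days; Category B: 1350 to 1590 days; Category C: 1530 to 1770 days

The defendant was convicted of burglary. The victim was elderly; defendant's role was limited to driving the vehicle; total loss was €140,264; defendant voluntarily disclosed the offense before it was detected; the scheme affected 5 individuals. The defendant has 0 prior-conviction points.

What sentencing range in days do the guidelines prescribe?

Base offense level for burglary: 18.
R1 applies: 18 − 1 = 17.
R2 applies: 17 − 3 = 14.
R3 applies: 14 + 4 = 18.
R4 applies (level before this adjustment is 18 ≥ 9, so +5): 18 + 5 = 23.
R6 applies: 23 + 2 = 25.
Level 25 exceeds the maximum of 20; capped at 20.
Final offense level: 20.
Criminal history: 0 prior points → Category A (0-1).
Level 20 falls in the 20 band.
Grid: Level 20 × Category A = 1140-1380 days.

1140-1380 days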